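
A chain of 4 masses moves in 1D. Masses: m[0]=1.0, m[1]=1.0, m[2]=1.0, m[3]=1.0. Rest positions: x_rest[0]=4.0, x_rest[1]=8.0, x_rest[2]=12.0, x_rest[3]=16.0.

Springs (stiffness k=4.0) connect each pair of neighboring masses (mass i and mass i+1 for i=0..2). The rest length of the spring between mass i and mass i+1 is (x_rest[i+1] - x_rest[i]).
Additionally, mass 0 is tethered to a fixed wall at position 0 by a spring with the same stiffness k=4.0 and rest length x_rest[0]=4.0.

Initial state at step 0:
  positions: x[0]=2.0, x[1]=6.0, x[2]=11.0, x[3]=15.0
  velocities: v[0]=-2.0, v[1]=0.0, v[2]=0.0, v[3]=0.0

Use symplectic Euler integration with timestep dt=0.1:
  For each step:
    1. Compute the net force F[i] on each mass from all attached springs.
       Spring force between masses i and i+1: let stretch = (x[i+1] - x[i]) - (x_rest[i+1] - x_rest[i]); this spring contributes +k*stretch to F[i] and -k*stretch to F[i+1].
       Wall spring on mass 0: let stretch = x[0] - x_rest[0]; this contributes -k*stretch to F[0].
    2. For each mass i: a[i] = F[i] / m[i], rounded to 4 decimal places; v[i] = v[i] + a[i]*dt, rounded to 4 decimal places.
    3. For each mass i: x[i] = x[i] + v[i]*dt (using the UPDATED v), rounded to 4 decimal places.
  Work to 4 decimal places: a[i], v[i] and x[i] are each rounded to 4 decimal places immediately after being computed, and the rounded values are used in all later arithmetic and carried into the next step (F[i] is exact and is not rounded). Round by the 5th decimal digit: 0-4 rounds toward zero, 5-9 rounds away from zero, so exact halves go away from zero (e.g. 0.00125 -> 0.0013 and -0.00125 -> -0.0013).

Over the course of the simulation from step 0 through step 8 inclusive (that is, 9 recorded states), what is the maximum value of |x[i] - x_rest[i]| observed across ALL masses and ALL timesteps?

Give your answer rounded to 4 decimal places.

Step 0: x=[2.0000 6.0000 11.0000 15.0000] v=[-2.0000 0.0000 0.0000 0.0000]
Step 1: x=[1.8800 6.0400 10.9600 15.0000] v=[-1.2000 0.4000 -0.4000 0.0000]
Step 2: x=[1.8512 6.1104 10.8848 14.9984] v=[-0.2880 0.7040 -0.7520 -0.0160]
Step 3: x=[1.9187 6.2014 10.7832 14.9923] v=[0.6752 0.9101 -1.0163 -0.0614]
Step 4: x=[2.0808 6.3044 10.6667 14.9778] v=[1.6208 1.0297 -1.1654 -0.1450]
Step 5: x=[2.3286 6.4129 10.5481 14.9509] v=[2.4779 1.0852 -1.1859 -0.2694]
Step 6: x=[2.6466 6.5235 10.4402 14.9079] v=[3.1802 1.1056 -1.0789 -0.4305]
Step 7: x=[3.0138 6.6357 10.3544 14.8461] v=[3.6723 1.1215 -0.8585 -0.6176]
Step 8: x=[3.4054 6.7517 10.2995 14.7647] v=[3.9155 1.1602 -0.5493 -0.8143]
Max displacement = 2.1488

Answer: 2.1488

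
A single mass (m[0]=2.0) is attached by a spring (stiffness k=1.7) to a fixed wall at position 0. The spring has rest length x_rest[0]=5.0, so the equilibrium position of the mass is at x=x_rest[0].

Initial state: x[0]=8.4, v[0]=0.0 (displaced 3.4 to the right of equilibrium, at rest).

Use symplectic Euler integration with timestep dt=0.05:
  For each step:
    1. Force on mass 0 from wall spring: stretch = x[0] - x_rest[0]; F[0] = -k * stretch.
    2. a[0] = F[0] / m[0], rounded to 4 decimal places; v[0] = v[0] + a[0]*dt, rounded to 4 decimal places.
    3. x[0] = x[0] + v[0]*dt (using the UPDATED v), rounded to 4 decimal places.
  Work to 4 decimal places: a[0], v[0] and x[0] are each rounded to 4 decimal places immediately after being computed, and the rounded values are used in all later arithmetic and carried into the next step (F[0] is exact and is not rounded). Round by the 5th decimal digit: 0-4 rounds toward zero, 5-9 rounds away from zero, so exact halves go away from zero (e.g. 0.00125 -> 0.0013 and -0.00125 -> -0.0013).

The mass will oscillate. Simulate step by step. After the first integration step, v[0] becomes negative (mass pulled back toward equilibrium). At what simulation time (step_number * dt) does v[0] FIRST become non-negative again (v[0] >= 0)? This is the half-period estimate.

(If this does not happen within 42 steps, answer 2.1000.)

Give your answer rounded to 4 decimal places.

Answer: 2.1000

Derivation:
Step 0: x=[8.4000] v=[0.0000]
Step 1: x=[8.3928] v=[-0.1445]
Step 2: x=[8.3784] v=[-0.2887]
Step 3: x=[8.3568] v=[-0.4323]
Step 4: x=[8.3281] v=[-0.5750]
Step 5: x=[8.2923] v=[-0.7164]
Step 6: x=[8.2495] v=[-0.8563]
Step 7: x=[8.1998] v=[-0.9944]
Step 8: x=[8.1433] v=[-1.1304]
Step 9: x=[8.0801] v=[-1.2640]
Step 10: x=[8.0104] v=[-1.3949]
Step 11: x=[7.9343] v=[-1.5228]
Step 12: x=[7.8519] v=[-1.6475]
Step 13: x=[7.7635] v=[-1.7687]
Step 14: x=[7.6692] v=[-1.8862]
Step 15: x=[7.5692] v=[-1.9996]
Step 16: x=[7.4638] v=[-2.1088]
Step 17: x=[7.3531] v=[-2.2135]
Step 18: x=[7.2374] v=[-2.3135]
Step 19: x=[7.1170] v=[-2.4086]
Step 20: x=[6.9921] v=[-2.4986]
Step 21: x=[6.8629] v=[-2.5833]
Step 22: x=[6.7298] v=[-2.6625]
Step 23: x=[6.5930] v=[-2.7360]
Step 24: x=[6.4528] v=[-2.8037]
Step 25: x=[6.3095] v=[-2.8654]
Step 26: x=[6.1634] v=[-2.9211]
Step 27: x=[6.0149] v=[-2.9705]
Step 28: x=[5.8642] v=[-3.0136]
Step 29: x=[5.7117] v=[-3.0503]
Step 30: x=[5.5577] v=[-3.0805]
Step 31: x=[5.4025] v=[-3.1042]
Step 32: x=[5.2464] v=[-3.1213]
Step 33: x=[5.0898] v=[-3.1318]
Step 34: x=[4.9330] v=[-3.1356]
Step 35: x=[4.7764] v=[-3.1328]
Step 36: x=[4.6202] v=[-3.1233]
Step 37: x=[4.4648] v=[-3.1072]
Step 38: x=[4.3106] v=[-3.0845]
Step 39: x=[4.1578] v=[-3.0552]
Step 40: x=[4.0068] v=[-3.0194]
Step 41: x=[3.8579] v=[-2.9772]
Step 42: x=[3.7115] v=[-2.9287]
v[0] did not become non-negative within 42 steps; using fallback time=2.1000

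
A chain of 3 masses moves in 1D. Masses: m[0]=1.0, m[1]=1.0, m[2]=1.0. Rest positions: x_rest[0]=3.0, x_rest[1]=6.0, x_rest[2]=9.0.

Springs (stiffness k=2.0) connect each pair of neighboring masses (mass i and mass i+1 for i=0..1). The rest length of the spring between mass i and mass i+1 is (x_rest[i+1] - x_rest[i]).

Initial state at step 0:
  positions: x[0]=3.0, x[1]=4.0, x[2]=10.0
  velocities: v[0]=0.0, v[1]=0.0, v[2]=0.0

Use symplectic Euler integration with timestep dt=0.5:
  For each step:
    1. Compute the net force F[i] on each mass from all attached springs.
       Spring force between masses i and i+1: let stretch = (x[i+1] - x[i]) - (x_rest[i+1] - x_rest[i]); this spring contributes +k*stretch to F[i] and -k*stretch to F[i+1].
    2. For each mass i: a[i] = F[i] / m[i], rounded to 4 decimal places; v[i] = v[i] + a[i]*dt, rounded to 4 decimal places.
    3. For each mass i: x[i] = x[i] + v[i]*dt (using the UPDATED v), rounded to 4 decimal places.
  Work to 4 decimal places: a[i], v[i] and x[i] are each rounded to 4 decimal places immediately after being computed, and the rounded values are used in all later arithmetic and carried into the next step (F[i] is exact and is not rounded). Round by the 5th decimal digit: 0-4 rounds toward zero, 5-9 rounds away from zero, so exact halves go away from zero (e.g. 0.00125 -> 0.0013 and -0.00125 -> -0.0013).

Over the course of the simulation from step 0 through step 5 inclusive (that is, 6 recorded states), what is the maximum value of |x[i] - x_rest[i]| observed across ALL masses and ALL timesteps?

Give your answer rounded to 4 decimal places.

Answer: 2.3125

Derivation:
Step 0: x=[3.0000 4.0000 10.0000] v=[0.0000 0.0000 0.0000]
Step 1: x=[2.0000 6.5000 8.5000] v=[-2.0000 5.0000 -3.0000]
Step 2: x=[1.7500 7.7500 7.5000] v=[-0.5000 2.5000 -2.0000]
Step 3: x=[3.0000 5.8750 8.1250] v=[2.5000 -3.7500 1.2500]
Step 4: x=[4.1875 3.6875 9.1250] v=[2.3750 -4.3750 2.0000]
Step 5: x=[3.6250 4.4688 8.9063] v=[-1.1250 1.5625 -0.4375]
Max displacement = 2.3125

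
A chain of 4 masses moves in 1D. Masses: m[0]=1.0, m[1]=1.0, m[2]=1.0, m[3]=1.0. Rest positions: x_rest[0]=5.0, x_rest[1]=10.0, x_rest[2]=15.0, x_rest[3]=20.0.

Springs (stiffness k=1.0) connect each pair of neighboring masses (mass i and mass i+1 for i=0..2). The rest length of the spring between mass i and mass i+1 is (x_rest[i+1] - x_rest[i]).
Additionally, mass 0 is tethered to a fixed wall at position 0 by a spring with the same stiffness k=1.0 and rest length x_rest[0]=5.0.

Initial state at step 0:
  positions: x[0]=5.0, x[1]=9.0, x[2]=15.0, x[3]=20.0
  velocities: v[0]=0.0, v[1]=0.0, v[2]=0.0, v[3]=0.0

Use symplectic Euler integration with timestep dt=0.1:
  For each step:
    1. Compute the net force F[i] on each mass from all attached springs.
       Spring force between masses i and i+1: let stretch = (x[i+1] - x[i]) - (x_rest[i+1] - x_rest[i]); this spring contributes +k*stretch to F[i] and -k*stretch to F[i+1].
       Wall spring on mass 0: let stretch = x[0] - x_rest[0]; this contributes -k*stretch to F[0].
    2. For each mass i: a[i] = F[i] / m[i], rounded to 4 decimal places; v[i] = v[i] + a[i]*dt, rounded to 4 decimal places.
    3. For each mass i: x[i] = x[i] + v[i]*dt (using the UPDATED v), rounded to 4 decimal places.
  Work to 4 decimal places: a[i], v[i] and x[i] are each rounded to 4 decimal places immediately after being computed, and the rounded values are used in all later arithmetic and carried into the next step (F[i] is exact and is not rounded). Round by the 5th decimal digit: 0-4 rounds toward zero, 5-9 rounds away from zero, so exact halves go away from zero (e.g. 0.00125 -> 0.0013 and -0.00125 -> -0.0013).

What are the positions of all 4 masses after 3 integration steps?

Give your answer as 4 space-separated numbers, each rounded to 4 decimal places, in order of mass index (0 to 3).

Answer: 4.9420 9.1170 14.9420 19.9995

Derivation:
Step 0: x=[5.0000 9.0000 15.0000 20.0000] v=[0.0000 0.0000 0.0000 0.0000]
Step 1: x=[4.9900 9.0200 14.9900 20.0000] v=[-0.1000 0.2000 -0.1000 0.0000]
Step 2: x=[4.9704 9.0594 14.9704 19.9999] v=[-0.1960 0.3940 -0.1960 -0.0010]
Step 3: x=[4.9420 9.1170 14.9420 19.9995] v=[-0.2841 0.5762 -0.2842 -0.0040]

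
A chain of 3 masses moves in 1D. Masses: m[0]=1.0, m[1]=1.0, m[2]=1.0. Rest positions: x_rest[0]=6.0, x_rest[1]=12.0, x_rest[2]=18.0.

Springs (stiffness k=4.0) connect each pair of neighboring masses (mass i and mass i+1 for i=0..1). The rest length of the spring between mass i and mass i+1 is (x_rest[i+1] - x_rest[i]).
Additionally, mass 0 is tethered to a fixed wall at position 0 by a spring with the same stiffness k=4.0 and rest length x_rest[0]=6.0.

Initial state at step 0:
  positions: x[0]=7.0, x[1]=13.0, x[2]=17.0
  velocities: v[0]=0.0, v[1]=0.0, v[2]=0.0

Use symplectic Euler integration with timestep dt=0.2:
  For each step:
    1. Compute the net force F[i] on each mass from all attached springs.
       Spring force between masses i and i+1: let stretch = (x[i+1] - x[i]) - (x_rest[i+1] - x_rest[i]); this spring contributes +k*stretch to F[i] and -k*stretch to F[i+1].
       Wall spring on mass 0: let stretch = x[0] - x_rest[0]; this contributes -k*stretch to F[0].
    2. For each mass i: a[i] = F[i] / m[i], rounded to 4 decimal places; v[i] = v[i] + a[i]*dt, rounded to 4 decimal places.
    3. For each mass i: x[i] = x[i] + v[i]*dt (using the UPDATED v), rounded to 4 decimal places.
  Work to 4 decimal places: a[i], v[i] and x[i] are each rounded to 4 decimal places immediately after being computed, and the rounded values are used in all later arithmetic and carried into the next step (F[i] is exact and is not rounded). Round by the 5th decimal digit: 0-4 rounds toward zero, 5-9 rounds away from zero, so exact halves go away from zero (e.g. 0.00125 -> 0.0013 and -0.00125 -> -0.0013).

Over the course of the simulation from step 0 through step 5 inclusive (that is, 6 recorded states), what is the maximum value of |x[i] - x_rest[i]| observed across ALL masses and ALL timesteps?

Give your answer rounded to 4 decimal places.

Step 0: x=[7.0000 13.0000 17.0000] v=[0.0000 0.0000 0.0000]
Step 1: x=[6.8400 12.6800 17.3200] v=[-0.8000 -1.6000 1.6000]
Step 2: x=[6.5200 12.1680 17.8576] v=[-1.6000 -2.5600 2.6880]
Step 3: x=[6.0605 11.6627 18.4449] v=[-2.2976 -2.5267 2.9363]
Step 4: x=[5.5277 11.3462 18.9070] v=[-2.6642 -1.5827 2.3105]
Step 5: x=[5.0414 11.3084 19.1194] v=[-2.4316 -0.1889 1.0619]
Max displacement = 1.1194

Answer: 1.1194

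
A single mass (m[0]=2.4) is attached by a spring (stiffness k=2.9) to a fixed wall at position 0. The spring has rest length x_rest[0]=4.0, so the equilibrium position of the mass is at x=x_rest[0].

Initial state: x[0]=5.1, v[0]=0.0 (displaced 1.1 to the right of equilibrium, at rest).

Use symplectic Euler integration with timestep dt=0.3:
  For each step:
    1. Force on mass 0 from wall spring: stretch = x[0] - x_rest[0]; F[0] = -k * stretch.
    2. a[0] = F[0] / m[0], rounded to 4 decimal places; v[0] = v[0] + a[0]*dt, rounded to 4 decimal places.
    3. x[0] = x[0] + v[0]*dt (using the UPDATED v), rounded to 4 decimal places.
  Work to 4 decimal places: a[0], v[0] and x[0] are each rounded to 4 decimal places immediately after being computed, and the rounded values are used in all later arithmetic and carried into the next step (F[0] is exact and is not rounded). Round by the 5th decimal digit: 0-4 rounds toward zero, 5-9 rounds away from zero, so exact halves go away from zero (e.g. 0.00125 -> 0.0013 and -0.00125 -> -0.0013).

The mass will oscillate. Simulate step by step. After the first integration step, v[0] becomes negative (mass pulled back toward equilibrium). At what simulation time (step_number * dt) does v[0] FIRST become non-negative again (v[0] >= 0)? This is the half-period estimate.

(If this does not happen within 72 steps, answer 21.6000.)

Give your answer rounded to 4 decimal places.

Answer: 3.0000

Derivation:
Step 0: x=[5.1000] v=[0.0000]
Step 1: x=[4.9804] v=[-0.3988]
Step 2: x=[4.7541] v=[-0.7542]
Step 3: x=[4.4458] v=[-1.0276]
Step 4: x=[4.0890] v=[-1.1892]
Step 5: x=[3.7226] v=[-1.2215]
Step 6: x=[3.3863] v=[-1.1209]
Step 7: x=[3.1168] v=[-0.8984]
Step 8: x=[2.9433] v=[-0.5782]
Step 9: x=[2.8847] v=[-0.1952]
Step 10: x=[2.9474] v=[0.2091]
First v>=0 after going negative at step 10, time=3.0000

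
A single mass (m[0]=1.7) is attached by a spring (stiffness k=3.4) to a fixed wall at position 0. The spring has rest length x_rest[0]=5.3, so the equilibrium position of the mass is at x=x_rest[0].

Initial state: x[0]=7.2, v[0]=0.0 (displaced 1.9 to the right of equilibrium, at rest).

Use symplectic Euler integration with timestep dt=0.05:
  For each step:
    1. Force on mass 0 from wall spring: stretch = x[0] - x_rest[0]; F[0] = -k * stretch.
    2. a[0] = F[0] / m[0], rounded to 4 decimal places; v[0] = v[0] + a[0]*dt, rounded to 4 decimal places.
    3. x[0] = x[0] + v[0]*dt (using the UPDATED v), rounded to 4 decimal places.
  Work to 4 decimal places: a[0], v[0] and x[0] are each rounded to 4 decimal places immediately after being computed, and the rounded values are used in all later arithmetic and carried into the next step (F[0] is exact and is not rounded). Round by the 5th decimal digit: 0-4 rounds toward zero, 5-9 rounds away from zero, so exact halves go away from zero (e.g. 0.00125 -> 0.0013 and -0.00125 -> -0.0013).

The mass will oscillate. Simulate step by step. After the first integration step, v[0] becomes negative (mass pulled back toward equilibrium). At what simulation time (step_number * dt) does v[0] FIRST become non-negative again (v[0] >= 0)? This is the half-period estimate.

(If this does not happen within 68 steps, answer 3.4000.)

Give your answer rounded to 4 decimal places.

Step 0: x=[7.2000] v=[0.0000]
Step 1: x=[7.1905] v=[-0.1900]
Step 2: x=[7.1715] v=[-0.3791]
Step 3: x=[7.1432] v=[-0.5663]
Step 4: x=[7.1057] v=[-0.7506]
Step 5: x=[7.0591] v=[-0.9312]
Step 6: x=[7.0037] v=[-1.1071]
Step 7: x=[6.9398] v=[-1.2775]
Step 8: x=[6.8677] v=[-1.4415]
Step 9: x=[6.7878] v=[-1.5983]
Step 10: x=[6.7004] v=[-1.7471]
Step 11: x=[6.6060] v=[-1.8871]
Step 12: x=[6.5051] v=[-2.0177]
Step 13: x=[6.3982] v=[-2.1382]
Step 14: x=[6.2858] v=[-2.2480]
Step 15: x=[6.1685] v=[-2.3466]
Step 16: x=[6.0468] v=[-2.4335]
Step 17: x=[5.9214] v=[-2.5082]
Step 18: x=[5.7929] v=[-2.5703]
Step 19: x=[5.6619] v=[-2.6196]
Step 20: x=[5.5291] v=[-2.6558]
Step 21: x=[5.3952] v=[-2.6787]
Step 22: x=[5.2608] v=[-2.6882]
Step 23: x=[5.1266] v=[-2.6843]
Step 24: x=[4.9933] v=[-2.6670]
Step 25: x=[4.8615] v=[-2.6363]
Step 26: x=[4.7319] v=[-2.5925]
Step 27: x=[4.6051] v=[-2.5357]
Step 28: x=[4.4818] v=[-2.4662]
Step 29: x=[4.3626] v=[-2.3844]
Step 30: x=[4.2481] v=[-2.2907]
Step 31: x=[4.1388] v=[-2.1855]
Step 32: x=[4.0353] v=[-2.0694]
Step 33: x=[3.9382] v=[-1.9429]
Step 34: x=[3.8479] v=[-1.8067]
Step 35: x=[3.7648] v=[-1.6615]
Step 36: x=[3.6894] v=[-1.5080]
Step 37: x=[3.6221] v=[-1.3469]
Step 38: x=[3.5631] v=[-1.1791]
Step 39: x=[3.5128] v=[-1.0054]
Step 40: x=[3.4715] v=[-0.8267]
Step 41: x=[3.4393] v=[-0.6439]
Step 42: x=[3.4164] v=[-0.4578]
Step 43: x=[3.4029] v=[-0.2694]
Step 44: x=[3.3989] v=[-0.0797]
Step 45: x=[3.4044] v=[0.1104]
First v>=0 after going negative at step 45, time=2.2500

Answer: 2.2500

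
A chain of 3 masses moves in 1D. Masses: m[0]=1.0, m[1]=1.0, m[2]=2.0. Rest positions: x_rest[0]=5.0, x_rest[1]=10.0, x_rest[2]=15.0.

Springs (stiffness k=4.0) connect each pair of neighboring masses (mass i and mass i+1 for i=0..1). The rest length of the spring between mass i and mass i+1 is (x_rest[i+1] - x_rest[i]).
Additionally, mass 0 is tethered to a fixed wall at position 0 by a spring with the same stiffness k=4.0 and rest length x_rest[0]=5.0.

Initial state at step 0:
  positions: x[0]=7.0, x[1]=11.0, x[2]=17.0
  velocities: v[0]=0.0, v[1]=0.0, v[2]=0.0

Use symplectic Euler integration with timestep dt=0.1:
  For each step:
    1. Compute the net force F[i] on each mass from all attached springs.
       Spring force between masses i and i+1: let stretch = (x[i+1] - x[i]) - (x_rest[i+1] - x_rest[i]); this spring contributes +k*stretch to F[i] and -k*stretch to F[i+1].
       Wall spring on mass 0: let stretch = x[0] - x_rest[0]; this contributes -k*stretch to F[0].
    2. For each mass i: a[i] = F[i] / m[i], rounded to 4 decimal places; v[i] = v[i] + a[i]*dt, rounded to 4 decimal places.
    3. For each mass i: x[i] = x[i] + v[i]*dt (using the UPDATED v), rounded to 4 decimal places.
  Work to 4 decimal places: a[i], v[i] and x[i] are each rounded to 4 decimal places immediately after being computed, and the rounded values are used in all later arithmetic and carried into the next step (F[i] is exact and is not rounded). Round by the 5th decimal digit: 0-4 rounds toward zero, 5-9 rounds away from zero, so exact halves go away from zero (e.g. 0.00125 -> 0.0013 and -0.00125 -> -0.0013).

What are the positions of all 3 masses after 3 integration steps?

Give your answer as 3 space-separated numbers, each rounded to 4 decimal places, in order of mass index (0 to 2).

Step 0: x=[7.0000 11.0000 17.0000] v=[0.0000 0.0000 0.0000]
Step 1: x=[6.8800 11.0800 16.9800] v=[-1.2000 0.8000 -0.2000]
Step 2: x=[6.6528 11.2280 16.9420] v=[-2.2720 1.4800 -0.3800]
Step 3: x=[6.3425 11.4216 16.8897] v=[-3.1030 1.9355 -0.5228]

Answer: 6.3425 11.4216 16.8897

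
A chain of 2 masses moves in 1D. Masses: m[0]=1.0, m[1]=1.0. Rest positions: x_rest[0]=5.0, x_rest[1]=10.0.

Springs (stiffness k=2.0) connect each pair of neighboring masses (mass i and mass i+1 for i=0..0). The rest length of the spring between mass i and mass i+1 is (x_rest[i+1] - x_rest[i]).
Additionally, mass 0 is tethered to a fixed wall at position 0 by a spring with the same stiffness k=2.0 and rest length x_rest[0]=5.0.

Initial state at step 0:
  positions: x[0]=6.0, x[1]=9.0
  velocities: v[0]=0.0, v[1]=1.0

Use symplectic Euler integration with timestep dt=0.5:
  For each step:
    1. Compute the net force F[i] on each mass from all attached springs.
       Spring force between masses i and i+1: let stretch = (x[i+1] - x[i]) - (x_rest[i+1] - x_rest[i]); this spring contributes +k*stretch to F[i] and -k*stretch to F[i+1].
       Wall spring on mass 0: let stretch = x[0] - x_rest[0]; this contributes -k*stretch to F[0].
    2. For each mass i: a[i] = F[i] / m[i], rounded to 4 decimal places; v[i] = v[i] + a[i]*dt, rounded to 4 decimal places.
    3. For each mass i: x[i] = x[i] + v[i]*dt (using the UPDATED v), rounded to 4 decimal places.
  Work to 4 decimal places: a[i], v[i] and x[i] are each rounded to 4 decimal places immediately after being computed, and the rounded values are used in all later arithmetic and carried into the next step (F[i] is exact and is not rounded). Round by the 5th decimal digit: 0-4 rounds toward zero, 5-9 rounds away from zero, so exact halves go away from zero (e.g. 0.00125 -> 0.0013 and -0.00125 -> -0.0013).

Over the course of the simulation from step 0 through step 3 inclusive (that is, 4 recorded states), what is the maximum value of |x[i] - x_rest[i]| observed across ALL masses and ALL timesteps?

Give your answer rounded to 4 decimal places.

Answer: 1.5000

Derivation:
Step 0: x=[6.0000 9.0000] v=[0.0000 1.0000]
Step 1: x=[4.5000 10.5000] v=[-3.0000 3.0000]
Step 2: x=[3.7500 11.5000] v=[-1.5000 2.0000]
Step 3: x=[5.0000 11.1250] v=[2.5000 -0.7500]
Max displacement = 1.5000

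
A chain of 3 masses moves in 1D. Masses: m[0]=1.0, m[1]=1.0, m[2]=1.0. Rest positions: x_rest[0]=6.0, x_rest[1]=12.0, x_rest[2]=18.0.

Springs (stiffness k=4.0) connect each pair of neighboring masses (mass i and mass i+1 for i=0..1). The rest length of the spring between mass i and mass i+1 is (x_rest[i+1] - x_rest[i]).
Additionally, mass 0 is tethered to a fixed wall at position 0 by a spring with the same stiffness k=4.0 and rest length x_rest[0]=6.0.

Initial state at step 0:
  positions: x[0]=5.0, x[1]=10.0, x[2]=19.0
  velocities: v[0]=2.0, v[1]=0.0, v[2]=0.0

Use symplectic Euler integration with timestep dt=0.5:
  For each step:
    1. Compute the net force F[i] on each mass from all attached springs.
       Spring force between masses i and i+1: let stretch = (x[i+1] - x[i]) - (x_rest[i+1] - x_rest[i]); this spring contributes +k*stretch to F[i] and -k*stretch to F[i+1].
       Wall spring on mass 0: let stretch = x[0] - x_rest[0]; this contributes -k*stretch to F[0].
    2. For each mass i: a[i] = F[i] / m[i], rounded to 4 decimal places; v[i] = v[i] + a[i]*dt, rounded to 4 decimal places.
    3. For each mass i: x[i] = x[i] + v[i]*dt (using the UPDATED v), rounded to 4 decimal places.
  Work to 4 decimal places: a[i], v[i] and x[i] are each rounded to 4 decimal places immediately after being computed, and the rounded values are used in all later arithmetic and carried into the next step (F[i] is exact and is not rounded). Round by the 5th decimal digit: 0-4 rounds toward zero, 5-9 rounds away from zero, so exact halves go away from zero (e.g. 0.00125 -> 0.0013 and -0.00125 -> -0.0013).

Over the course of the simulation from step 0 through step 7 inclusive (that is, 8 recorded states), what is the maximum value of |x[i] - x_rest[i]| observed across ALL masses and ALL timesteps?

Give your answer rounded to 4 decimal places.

Step 0: x=[5.0000 10.0000 19.0000] v=[2.0000 0.0000 0.0000]
Step 1: x=[6.0000 14.0000 16.0000] v=[2.0000 8.0000 -6.0000]
Step 2: x=[9.0000 12.0000 17.0000] v=[6.0000 -4.0000 2.0000]
Step 3: x=[6.0000 12.0000 19.0000] v=[-6.0000 0.0000 4.0000]
Step 4: x=[3.0000 13.0000 20.0000] v=[-6.0000 2.0000 2.0000]
Step 5: x=[7.0000 11.0000 20.0000] v=[8.0000 -4.0000 0.0000]
Step 6: x=[8.0000 14.0000 17.0000] v=[2.0000 6.0000 -6.0000]
Step 7: x=[7.0000 14.0000 17.0000] v=[-2.0000 0.0000 0.0000]
Max displacement = 3.0000

Answer: 3.0000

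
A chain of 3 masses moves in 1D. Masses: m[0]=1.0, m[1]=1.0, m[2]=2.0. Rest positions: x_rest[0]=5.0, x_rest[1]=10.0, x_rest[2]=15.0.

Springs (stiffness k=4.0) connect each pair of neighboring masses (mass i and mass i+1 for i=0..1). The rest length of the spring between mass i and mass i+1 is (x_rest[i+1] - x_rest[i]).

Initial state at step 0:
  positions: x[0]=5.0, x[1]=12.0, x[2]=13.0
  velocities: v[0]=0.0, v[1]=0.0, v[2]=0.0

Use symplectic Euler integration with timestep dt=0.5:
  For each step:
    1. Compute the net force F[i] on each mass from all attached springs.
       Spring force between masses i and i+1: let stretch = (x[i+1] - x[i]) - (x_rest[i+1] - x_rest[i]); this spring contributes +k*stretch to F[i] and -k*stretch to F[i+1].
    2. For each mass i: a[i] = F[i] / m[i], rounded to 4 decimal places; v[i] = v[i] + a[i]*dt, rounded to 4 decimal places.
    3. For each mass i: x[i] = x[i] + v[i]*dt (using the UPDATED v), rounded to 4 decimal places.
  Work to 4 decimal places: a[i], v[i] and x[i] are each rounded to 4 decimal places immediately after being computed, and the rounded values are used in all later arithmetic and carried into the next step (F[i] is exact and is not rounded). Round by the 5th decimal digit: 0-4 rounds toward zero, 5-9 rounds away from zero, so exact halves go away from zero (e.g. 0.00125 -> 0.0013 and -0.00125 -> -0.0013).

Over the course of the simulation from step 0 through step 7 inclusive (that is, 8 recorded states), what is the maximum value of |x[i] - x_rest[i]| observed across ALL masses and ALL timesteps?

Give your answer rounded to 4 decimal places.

Step 0: x=[5.0000 12.0000 13.0000] v=[0.0000 0.0000 0.0000]
Step 1: x=[7.0000 6.0000 15.0000] v=[4.0000 -12.0000 4.0000]
Step 2: x=[3.0000 10.0000 15.0000] v=[-8.0000 8.0000 0.0000]
Step 3: x=[1.0000 12.0000 15.0000] v=[-4.0000 4.0000 0.0000]
Step 4: x=[5.0000 6.0000 16.0000] v=[8.0000 -12.0000 2.0000]
Step 5: x=[5.0000 9.0000 14.5000] v=[0.0000 6.0000 -3.0000]
Step 6: x=[4.0000 13.5000 12.7500] v=[-2.0000 9.0000 -3.5000]
Step 7: x=[7.5000 7.7500 13.8750] v=[7.0000 -11.5000 2.2500]
Max displacement = 4.0000

Answer: 4.0000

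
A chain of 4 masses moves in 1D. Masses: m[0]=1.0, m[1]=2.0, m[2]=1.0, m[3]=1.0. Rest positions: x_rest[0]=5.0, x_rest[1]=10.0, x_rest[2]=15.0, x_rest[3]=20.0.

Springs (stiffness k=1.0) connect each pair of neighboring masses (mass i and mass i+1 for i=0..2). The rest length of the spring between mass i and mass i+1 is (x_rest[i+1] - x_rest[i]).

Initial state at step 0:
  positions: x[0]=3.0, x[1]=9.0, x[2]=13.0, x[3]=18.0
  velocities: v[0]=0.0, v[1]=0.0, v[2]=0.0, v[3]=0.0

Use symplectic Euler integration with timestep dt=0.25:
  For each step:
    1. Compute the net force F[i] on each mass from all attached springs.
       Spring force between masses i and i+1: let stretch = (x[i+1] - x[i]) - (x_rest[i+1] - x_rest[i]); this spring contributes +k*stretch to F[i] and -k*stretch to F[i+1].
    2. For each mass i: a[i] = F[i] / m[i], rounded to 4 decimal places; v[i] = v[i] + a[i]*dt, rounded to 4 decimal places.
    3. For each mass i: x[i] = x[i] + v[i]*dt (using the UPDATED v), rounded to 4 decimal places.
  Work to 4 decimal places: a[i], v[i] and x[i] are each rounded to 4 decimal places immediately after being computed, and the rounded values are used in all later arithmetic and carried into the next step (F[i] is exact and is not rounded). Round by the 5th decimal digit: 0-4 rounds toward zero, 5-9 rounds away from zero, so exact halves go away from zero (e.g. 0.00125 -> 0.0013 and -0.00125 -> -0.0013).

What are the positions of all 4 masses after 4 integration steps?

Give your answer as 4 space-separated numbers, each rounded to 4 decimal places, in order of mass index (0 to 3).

Step 0: x=[3.0000 9.0000 13.0000 18.0000] v=[0.0000 0.0000 0.0000 0.0000]
Step 1: x=[3.0625 8.9375 13.0625 18.0000] v=[0.2500 -0.2500 0.2500 0.0000]
Step 2: x=[3.1797 8.8203 13.1758 18.0039] v=[0.4688 -0.4688 0.4531 0.0156]
Step 3: x=[3.3370 8.6629 13.3186 18.0186] v=[0.6290 -0.6295 0.5713 0.0586]
Step 4: x=[3.5146 8.4846 13.4642 18.0520] v=[0.7105 -0.7133 0.5824 0.1336]

Answer: 3.5146 8.4846 13.4642 18.0520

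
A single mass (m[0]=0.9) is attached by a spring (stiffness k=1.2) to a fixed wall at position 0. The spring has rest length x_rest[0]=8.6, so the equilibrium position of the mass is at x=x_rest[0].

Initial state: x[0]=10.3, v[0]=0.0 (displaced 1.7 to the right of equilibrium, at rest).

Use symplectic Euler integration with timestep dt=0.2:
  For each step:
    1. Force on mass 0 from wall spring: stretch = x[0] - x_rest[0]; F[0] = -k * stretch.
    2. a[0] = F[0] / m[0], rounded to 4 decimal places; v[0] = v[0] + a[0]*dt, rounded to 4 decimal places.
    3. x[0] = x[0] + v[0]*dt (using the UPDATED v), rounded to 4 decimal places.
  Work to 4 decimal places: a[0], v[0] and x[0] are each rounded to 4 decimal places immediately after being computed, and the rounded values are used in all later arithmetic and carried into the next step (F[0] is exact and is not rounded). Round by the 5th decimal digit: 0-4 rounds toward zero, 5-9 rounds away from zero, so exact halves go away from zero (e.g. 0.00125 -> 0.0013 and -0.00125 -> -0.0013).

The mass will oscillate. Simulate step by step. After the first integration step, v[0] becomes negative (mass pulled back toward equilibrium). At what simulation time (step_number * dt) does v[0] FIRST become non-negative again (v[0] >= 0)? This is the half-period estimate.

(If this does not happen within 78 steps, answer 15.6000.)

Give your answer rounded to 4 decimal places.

Answer: 2.8000

Derivation:
Step 0: x=[10.3000] v=[0.0000]
Step 1: x=[10.2093] v=[-0.4533]
Step 2: x=[10.0328] v=[-0.8824]
Step 3: x=[9.7799] v=[-1.2645]
Step 4: x=[9.4641] v=[-1.5791]
Step 5: x=[9.1022] v=[-1.8095]
Step 6: x=[8.7135] v=[-1.9434]
Step 7: x=[8.3188] v=[-1.9737]
Step 8: x=[7.9391] v=[-1.8987]
Step 9: x=[7.5946] v=[-1.7225]
Step 10: x=[7.3037] v=[-1.4544]
Step 11: x=[7.0820] v=[-1.1087]
Step 12: x=[6.9412] v=[-0.7039]
Step 13: x=[6.8889] v=[-0.2616]
Step 14: x=[6.9278] v=[0.1947]
First v>=0 after going negative at step 14, time=2.8000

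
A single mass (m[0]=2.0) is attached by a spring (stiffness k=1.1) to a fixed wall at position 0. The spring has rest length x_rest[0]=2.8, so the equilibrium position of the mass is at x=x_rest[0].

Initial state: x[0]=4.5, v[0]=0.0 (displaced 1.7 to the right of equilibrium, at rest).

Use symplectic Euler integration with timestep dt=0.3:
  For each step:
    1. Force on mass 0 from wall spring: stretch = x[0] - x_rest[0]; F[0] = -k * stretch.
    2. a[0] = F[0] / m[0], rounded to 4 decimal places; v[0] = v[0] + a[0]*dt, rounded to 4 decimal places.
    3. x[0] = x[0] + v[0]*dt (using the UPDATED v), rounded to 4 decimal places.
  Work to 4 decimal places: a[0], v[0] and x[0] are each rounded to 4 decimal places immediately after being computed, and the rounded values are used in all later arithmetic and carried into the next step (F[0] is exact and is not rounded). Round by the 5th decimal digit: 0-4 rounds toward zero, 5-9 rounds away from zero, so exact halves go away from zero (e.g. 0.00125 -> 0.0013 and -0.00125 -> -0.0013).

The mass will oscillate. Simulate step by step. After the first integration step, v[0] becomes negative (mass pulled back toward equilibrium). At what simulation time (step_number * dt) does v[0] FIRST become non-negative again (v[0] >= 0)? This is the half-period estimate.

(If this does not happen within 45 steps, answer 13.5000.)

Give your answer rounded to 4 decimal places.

Step 0: x=[4.5000] v=[0.0000]
Step 1: x=[4.4159] v=[-0.2805]
Step 2: x=[4.2518] v=[-0.5471]
Step 3: x=[4.0158] v=[-0.7867]
Step 4: x=[3.7196] v=[-0.9873]
Step 5: x=[3.3779] v=[-1.1390]
Step 6: x=[3.0076] v=[-1.2343]
Step 7: x=[2.6270] v=[-1.2686]
Step 8: x=[2.2550] v=[-1.2400]
Step 9: x=[1.9100] v=[-1.1501]
Step 10: x=[1.6090] v=[-1.0033]
Step 11: x=[1.3670] v=[-0.8068]
Step 12: x=[1.1959] v=[-0.5703]
Step 13: x=[1.1042] v=[-0.3056]
Step 14: x=[1.0965] v=[-0.0258]
Step 15: x=[1.1731] v=[0.2553]
First v>=0 after going negative at step 15, time=4.5000

Answer: 4.5000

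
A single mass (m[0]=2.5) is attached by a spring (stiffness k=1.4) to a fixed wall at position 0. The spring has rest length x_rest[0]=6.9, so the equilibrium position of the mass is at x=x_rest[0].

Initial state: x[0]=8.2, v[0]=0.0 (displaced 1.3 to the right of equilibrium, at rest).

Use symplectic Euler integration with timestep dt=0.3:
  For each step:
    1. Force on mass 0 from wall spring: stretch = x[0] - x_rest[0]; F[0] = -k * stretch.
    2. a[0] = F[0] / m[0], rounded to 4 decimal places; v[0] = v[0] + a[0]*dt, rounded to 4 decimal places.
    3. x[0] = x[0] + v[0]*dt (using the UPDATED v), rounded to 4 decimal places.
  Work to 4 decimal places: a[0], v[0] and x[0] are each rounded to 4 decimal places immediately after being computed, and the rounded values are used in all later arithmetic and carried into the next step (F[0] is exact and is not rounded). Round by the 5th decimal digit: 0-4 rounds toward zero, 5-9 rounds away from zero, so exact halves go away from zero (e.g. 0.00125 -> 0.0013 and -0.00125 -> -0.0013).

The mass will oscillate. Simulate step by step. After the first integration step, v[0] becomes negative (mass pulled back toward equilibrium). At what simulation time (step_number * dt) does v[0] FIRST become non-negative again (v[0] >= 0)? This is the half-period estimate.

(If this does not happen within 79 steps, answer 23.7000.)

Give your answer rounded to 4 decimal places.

Step 0: x=[8.2000] v=[0.0000]
Step 1: x=[8.1345] v=[-0.2184]
Step 2: x=[8.0068] v=[-0.4258]
Step 3: x=[7.8233] v=[-0.6117]
Step 4: x=[7.5933] v=[-0.7668]
Step 5: x=[7.3283] v=[-0.8833]
Step 6: x=[7.0417] v=[-0.9552]
Step 7: x=[6.7480] v=[-0.9790]
Step 8: x=[6.4620] v=[-0.9535]
Step 9: x=[6.1980] v=[-0.8799]
Step 10: x=[5.9694] v=[-0.7620]
Step 11: x=[5.7877] v=[-0.6057]
Step 12: x=[5.6621] v=[-0.4188]
Step 13: x=[5.5989] v=[-0.2108]
Step 14: x=[5.6012] v=[0.0078]
First v>=0 after going negative at step 14, time=4.2000

Answer: 4.2000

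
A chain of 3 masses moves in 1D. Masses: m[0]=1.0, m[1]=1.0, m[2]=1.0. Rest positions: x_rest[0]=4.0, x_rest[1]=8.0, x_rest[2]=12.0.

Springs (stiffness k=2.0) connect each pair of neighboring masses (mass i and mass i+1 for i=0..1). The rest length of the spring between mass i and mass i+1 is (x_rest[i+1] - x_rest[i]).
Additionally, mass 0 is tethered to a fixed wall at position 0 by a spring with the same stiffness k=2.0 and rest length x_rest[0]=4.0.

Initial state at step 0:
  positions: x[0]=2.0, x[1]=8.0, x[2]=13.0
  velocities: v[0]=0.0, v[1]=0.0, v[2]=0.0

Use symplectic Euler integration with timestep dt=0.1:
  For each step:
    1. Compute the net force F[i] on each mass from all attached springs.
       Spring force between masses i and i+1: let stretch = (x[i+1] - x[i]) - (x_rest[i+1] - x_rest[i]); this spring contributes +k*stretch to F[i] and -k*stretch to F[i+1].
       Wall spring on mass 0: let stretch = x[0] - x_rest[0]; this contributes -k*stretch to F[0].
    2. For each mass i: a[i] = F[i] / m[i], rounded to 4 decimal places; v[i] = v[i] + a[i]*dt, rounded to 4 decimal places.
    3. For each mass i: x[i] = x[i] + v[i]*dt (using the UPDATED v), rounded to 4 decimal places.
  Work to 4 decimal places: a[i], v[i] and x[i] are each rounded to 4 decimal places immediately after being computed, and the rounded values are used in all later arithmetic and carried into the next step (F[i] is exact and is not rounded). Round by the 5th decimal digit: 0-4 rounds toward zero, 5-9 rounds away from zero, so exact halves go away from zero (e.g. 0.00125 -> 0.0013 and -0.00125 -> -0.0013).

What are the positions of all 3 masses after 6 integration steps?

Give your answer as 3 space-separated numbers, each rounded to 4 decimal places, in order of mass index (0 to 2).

Step 0: x=[2.0000 8.0000 13.0000] v=[0.0000 0.0000 0.0000]
Step 1: x=[2.0800 7.9800 12.9800] v=[0.8000 -0.2000 -0.2000]
Step 2: x=[2.2364 7.9420 12.9400] v=[1.5640 -0.3800 -0.4000]
Step 3: x=[2.4622 7.8899 12.8800] v=[2.2578 -0.5215 -0.5996]
Step 4: x=[2.7473 7.8290 12.8002] v=[2.8509 -0.6090 -0.7976]
Step 5: x=[3.0791 7.7659 12.7010] v=[3.3178 -0.6311 -0.9918]
Step 6: x=[3.4430 7.7078 12.5831] v=[3.6393 -0.5814 -1.1788]

Answer: 3.4430 7.7078 12.5831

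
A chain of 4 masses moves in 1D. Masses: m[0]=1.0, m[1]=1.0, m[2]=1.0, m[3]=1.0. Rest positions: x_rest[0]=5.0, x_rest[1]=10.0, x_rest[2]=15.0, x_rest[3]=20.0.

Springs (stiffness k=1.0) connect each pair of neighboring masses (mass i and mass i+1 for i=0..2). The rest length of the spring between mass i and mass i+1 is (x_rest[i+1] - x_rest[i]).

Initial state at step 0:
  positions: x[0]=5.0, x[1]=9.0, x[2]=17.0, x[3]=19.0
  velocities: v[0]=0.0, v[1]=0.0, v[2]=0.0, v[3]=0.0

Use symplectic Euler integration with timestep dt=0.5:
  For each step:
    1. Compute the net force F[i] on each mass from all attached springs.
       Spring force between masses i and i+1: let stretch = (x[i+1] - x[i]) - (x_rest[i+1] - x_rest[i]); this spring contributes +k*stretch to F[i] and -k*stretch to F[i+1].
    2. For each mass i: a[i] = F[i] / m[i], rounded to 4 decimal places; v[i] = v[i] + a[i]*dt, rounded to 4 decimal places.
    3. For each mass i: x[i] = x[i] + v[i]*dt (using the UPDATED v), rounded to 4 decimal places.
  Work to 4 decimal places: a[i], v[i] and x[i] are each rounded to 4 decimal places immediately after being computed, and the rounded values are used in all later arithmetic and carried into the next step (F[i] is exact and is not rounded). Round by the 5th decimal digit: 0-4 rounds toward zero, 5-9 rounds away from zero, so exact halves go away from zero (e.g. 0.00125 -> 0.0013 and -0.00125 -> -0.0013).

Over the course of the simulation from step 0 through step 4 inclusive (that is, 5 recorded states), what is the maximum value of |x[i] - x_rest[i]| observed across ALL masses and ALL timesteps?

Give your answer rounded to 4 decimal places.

Answer: 2.0312

Derivation:
Step 0: x=[5.0000 9.0000 17.0000 19.0000] v=[0.0000 0.0000 0.0000 0.0000]
Step 1: x=[4.7500 10.0000 15.5000 19.7500] v=[-0.5000 2.0000 -3.0000 1.5000]
Step 2: x=[4.5625 11.0625 13.6875 20.6875] v=[-0.3750 2.1250 -3.6250 1.8750]
Step 3: x=[4.7500 11.1563 12.9688 21.1250] v=[0.3750 0.1875 -1.4375 0.8750]
Step 4: x=[5.2891 10.1016 13.8360 20.7735] v=[1.0782 -2.1094 1.7344 -0.7031]
Max displacement = 2.0312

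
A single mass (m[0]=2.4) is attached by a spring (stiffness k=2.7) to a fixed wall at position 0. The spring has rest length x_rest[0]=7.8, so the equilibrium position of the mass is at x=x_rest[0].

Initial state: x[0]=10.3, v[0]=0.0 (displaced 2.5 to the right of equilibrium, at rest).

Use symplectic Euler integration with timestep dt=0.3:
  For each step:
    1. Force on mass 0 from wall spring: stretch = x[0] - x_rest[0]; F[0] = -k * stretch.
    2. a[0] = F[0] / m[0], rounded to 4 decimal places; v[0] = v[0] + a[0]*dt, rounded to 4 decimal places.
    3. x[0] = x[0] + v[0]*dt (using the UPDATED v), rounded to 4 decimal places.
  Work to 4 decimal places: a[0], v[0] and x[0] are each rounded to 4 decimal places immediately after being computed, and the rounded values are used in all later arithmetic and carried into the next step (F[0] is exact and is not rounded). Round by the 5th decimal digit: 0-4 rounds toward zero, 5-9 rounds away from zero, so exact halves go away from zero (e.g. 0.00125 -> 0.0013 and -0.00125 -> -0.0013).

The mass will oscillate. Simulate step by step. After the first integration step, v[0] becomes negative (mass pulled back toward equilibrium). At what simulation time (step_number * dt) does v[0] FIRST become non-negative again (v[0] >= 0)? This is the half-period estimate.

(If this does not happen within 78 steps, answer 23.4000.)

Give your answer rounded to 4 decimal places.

Step 0: x=[10.3000] v=[0.0000]
Step 1: x=[10.0469] v=[-0.8438]
Step 2: x=[9.5663] v=[-1.6021]
Step 3: x=[8.9068] v=[-2.1982]
Step 4: x=[8.1353] v=[-2.5718]
Step 5: x=[7.3298] v=[-2.6850]
Step 6: x=[6.5719] v=[-2.5263]
Step 7: x=[5.9384] v=[-2.1118]
Step 8: x=[5.4934] v=[-1.4835]
Step 9: x=[5.2819] v=[-0.7050]
Step 10: x=[5.3254] v=[0.1449]
First v>=0 after going negative at step 10, time=3.0000

Answer: 3.0000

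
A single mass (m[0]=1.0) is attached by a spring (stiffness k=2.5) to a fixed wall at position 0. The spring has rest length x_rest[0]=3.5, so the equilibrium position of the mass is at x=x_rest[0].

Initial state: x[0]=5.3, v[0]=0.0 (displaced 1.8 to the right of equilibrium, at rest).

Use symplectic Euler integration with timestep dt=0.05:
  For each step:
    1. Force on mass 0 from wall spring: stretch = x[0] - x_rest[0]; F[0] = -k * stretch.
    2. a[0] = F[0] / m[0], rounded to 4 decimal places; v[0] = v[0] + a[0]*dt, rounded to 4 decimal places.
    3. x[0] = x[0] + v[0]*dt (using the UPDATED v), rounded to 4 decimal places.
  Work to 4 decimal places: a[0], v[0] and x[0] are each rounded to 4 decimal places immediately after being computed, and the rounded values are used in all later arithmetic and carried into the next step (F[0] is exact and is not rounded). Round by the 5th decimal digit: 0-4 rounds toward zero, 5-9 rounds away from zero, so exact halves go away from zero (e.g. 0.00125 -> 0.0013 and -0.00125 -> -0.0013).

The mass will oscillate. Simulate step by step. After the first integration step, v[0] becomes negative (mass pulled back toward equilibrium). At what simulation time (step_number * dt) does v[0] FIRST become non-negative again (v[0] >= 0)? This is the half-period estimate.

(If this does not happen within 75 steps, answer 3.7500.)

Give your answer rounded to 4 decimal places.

Step 0: x=[5.3000] v=[0.0000]
Step 1: x=[5.2888] v=[-0.2250]
Step 2: x=[5.2664] v=[-0.4486]
Step 3: x=[5.2329] v=[-0.6694]
Step 4: x=[5.1886] v=[-0.8860]
Step 5: x=[5.1337] v=[-1.0971]
Step 6: x=[5.0686] v=[-1.3013]
Step 7: x=[4.9937] v=[-1.4974]
Step 8: x=[4.9095] v=[-1.6841]
Step 9: x=[4.8165] v=[-1.8603]
Step 10: x=[4.7153] v=[-2.0249]
Step 11: x=[4.6065] v=[-2.1768]
Step 12: x=[4.4907] v=[-2.3151]
Step 13: x=[4.3688] v=[-2.4389]
Step 14: x=[4.2414] v=[-2.5475]
Step 15: x=[4.1094] v=[-2.6402]
Step 16: x=[3.9736] v=[-2.7164]
Step 17: x=[3.8348] v=[-2.7756]
Step 18: x=[3.6939] v=[-2.8175]
Step 19: x=[3.5518] v=[-2.8417]
Step 20: x=[3.4094] v=[-2.8482]
Step 21: x=[3.2676] v=[-2.8369]
Step 22: x=[3.1272] v=[-2.8079]
Step 23: x=[2.9891] v=[-2.7613]
Step 24: x=[2.8542] v=[-2.6974]
Step 25: x=[2.7234] v=[-2.6167]
Step 26: x=[2.5974] v=[-2.5196]
Step 27: x=[2.4771] v=[-2.4068]
Step 28: x=[2.3632] v=[-2.2789]
Step 29: x=[2.2564] v=[-2.1368]
Step 30: x=[2.1573] v=[-1.9814]
Step 31: x=[2.0666] v=[-1.8136]
Step 32: x=[1.9849] v=[-1.6344]
Step 33: x=[1.9127] v=[-1.4450]
Step 34: x=[1.8504] v=[-1.2466]
Step 35: x=[1.7984] v=[-1.0404]
Step 36: x=[1.7570] v=[-0.8277]
Step 37: x=[1.7265] v=[-0.6098]
Step 38: x=[1.7071] v=[-0.3881]
Step 39: x=[1.6989] v=[-0.1640]
Step 40: x=[1.7020] v=[0.0611]
First v>=0 after going negative at step 40, time=2.0000

Answer: 2.0000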